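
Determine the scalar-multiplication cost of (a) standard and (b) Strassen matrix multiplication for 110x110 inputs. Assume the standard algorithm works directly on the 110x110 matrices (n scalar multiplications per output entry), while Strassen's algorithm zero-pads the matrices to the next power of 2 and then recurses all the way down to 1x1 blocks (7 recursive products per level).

Matrix multiplication for 110x110 matrices:

Strassen's algorithm requires power-of-2 dimensions. Pad 110x110 to 128x128 (next power of 2).

Standard algorithm: 110^3 = 1331000 multiplications
Strassen's algorithm: 7^(log2(128)) = 7^7 = 823543 multiplications
Savings: 1331000 - 823543 = 507457 multiplications

Standard: 1331000 multiplications (110^3). Strassen: 823543 multiplications (7^7, after padding to 128x128). Strassen reduces 8 recursive multiplications to 7 at each level.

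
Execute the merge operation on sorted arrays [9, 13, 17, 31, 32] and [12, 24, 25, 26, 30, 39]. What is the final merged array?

Merging process:

Compare 9 vs 12: take 9 from left. Merged: [9]
Compare 13 vs 12: take 12 from right. Merged: [9, 12]
Compare 13 vs 24: take 13 from left. Merged: [9, 12, 13]
Compare 17 vs 24: take 17 from left. Merged: [9, 12, 13, 17]
Compare 31 vs 24: take 24 from right. Merged: [9, 12, 13, 17, 24]
Compare 31 vs 25: take 25 from right. Merged: [9, 12, 13, 17, 24, 25]
Compare 31 vs 26: take 26 from right. Merged: [9, 12, 13, 17, 24, 25, 26]
Compare 31 vs 30: take 30 from right. Merged: [9, 12, 13, 17, 24, 25, 26, 30]
Compare 31 vs 39: take 31 from left. Merged: [9, 12, 13, 17, 24, 25, 26, 30, 31]
Compare 32 vs 39: take 32 from left. Merged: [9, 12, 13, 17, 24, 25, 26, 30, 31, 32]
Append remaining from right: [39]. Merged: [9, 12, 13, 17, 24, 25, 26, 30, 31, 32, 39]

Final merged array: [9, 12, 13, 17, 24, 25, 26, 30, 31, 32, 39]
Total comparisons: 10

The merged array is [9, 12, 13, 17, 24, 25, 26, 30, 31, 32, 39], requiring 10 comparisons. The merge step runs in O(n) time where n is the total number of elements.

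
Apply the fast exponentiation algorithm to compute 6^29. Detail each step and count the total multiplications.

Computing 6^29 by squaring (build up from 6^1; each line after the first costs one multiplication):

6^1 = 6
6^2 = (6^1)^2 = 6^2 = 36
6^3 = 6 * 6^2 = 6 * 36 = 216
6^6 = (6^3)^2 = 216^2 = 46656
6^7 = 6 * 6^6 = 6 * 46656 = 279936
6^14 = (6^7)^2 = 279936^2 = 78364164096
6^28 = (6^14)^2 = 78364164096^2 = 6140942214464815497216
6^29 = 6 * 6^28 = 6 * 6140942214464815497216 = 36845653286788892983296

Result: 36845653286788892983296
Multiplications needed: 7 (7 lines after 6^1)

6^29 = 36845653286788892983296. Using exponentiation by squaring, this requires 7 multiplications. The key idea: if the exponent is even, square the half-power; if odd, multiply by the base once.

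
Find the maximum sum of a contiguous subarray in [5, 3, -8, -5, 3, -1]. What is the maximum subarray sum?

Using Kadane's algorithm on [5, 3, -8, -5, 3, -1]:

Scanning through the array:
Position 1 (value 3): max_ending_here = 8, max_so_far = 8
Position 2 (value -8): max_ending_here = 0, max_so_far = 8
Position 3 (value -5): max_ending_here = -5, max_so_far = 8
Position 4 (value 3): max_ending_here = 3, max_so_far = 8
Position 5 (value -1): max_ending_here = 2, max_so_far = 8

Maximum subarray: [5, 3]
Maximum sum: 8

The maximum subarray is [5, 3] with sum 8. This subarray runs from index 0 to index 1.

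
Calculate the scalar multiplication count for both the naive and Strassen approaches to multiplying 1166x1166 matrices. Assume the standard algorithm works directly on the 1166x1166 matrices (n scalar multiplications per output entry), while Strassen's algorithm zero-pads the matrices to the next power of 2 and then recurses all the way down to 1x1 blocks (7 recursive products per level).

Matrix multiplication for 1166x1166 matrices:

Strassen's algorithm requires power-of-2 dimensions. Pad 1166x1166 to 2048x2048 (next power of 2).

Standard algorithm: 1166^3 = 1585242296 multiplications
Strassen's algorithm: 7^(log2(2048)) = 7^11 = 1977326743 multiplications
Difference: 1585242296 - 1977326743 = -392084447 (Strassen uses MORE here due to padding overhead — for small or just-over-power-of-2 n, padding can outweigh the per-level savings)

Standard: 1585242296 multiplications (1166^3). Strassen: 1977326743 multiplications (7^11, after padding to 2048x2048). Strassen reduces 8 recursive multiplications to 7 at each level.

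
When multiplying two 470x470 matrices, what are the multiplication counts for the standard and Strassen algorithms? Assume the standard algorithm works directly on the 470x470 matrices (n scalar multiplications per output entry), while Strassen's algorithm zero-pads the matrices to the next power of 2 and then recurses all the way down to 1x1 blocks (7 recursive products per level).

Matrix multiplication for 470x470 matrices:

Strassen's algorithm requires power-of-2 dimensions. Pad 470x470 to 512x512 (next power of 2).

Standard algorithm: 470^3 = 103823000 multiplications
Strassen's algorithm: 7^(log2(512)) = 7^9 = 40353607 multiplications
Savings: 103823000 - 40353607 = 63469393 multiplications

Standard: 103823000 multiplications (470^3). Strassen: 40353607 multiplications (7^9, after padding to 512x512). Strassen reduces 8 recursive multiplications to 7 at each level.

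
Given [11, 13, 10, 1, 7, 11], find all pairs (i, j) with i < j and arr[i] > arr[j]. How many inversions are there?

Finding inversions in [11, 13, 10, 1, 7, 11]:

(0, 2): arr[0]=11 > arr[2]=10
(0, 3): arr[0]=11 > arr[3]=1
(0, 4): arr[0]=11 > arr[4]=7
(1, 2): arr[1]=13 > arr[2]=10
(1, 3): arr[1]=13 > arr[3]=1
(1, 4): arr[1]=13 > arr[4]=7
(1, 5): arr[1]=13 > arr[5]=11
(2, 3): arr[2]=10 > arr[3]=1
(2, 4): arr[2]=10 > arr[4]=7

Total inversions: 9

The array has 9 inversion(s): (0,2), (0,3), (0,4), (1,2), (1,3), (1,4), (1,5), (2,3), (2,4). Each pair (i,j) satisfies i < j and arr[i] > arr[j].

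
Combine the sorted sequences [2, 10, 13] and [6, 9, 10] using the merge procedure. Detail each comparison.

Merging process:

Compare 2 vs 6: take 2 from left. Merged: [2]
Compare 10 vs 6: take 6 from right. Merged: [2, 6]
Compare 10 vs 9: take 9 from right. Merged: [2, 6, 9]
Compare 10 vs 10: take 10 from left. Merged: [2, 6, 9, 10]
Compare 13 vs 10: take 10 from right. Merged: [2, 6, 9, 10, 10]
Append remaining from left: [13]. Merged: [2, 6, 9, 10, 10, 13]

Final merged array: [2, 6, 9, 10, 10, 13]
Total comparisons: 5

The merged array is [2, 6, 9, 10, 10, 13], requiring 5 comparisons. The merge step runs in O(n) time where n is the total number of elements.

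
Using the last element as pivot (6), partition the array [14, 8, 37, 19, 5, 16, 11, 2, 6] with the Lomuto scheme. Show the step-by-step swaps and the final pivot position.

Lomuto partition with pivot = 6:

Initial array: [14, 8, 37, 19, 5, 16, 11, 2, 6]

arr[0]=14 > 6: no swap
arr[1]=8 > 6: no swap
arr[2]=37 > 6: no swap
arr[3]=19 > 6: no swap
arr[4]=5 <= 6: swap with position 0, array becomes [5, 8, 37, 19, 14, 16, 11, 2, 6]
arr[5]=16 > 6: no swap
arr[6]=11 > 6: no swap
arr[7]=2 <= 6: swap with position 1, array becomes [5, 2, 37, 19, 14, 16, 11, 8, 6]

Place pivot at position 2: [5, 2, 6, 19, 14, 16, 11, 8, 37]
Pivot position: 2

After partitioning with pivot 6, the array becomes [5, 2, 6, 19, 14, 16, 11, 8, 37]. The pivot is placed at index 2. All elements to the left of the pivot are <= 6, and all elements to the right are > 6.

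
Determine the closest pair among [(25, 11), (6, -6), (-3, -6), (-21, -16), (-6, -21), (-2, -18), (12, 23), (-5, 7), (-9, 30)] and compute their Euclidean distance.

Computing all pairwise distances among 9 points:

d((25, 11), (6, -6)) = 25.4951
d((25, 11), (-3, -6)) = 32.7567
d((25, 11), (-21, -16)) = 53.3385
d((25, 11), (-6, -21)) = 44.5533
d((25, 11), (-2, -18)) = 39.6232
d((25, 11), (12, 23)) = 17.6918
d((25, 11), (-5, 7)) = 30.2655
d((25, 11), (-9, 30)) = 38.9487
d((6, -6), (-3, -6)) = 9.0
d((6, -6), (-21, -16)) = 28.7924
d((6, -6), (-6, -21)) = 19.2094
d((6, -6), (-2, -18)) = 14.4222
d((6, -6), (12, 23)) = 29.6142
d((6, -6), (-5, 7)) = 17.0294
d((6, -6), (-9, 30)) = 39.0
d((-3, -6), (-21, -16)) = 20.5913
d((-3, -6), (-6, -21)) = 15.2971
d((-3, -6), (-2, -18)) = 12.0416
d((-3, -6), (12, 23)) = 32.6497
d((-3, -6), (-5, 7)) = 13.1529
d((-3, -6), (-9, 30)) = 36.4966
d((-21, -16), (-6, -21)) = 15.8114
d((-21, -16), (-2, -18)) = 19.105
d((-21, -16), (12, 23)) = 51.0882
d((-21, -16), (-5, 7)) = 28.0179
d((-21, -16), (-9, 30)) = 47.5395
d((-6, -21), (-2, -18)) = 5.0 <-- minimum
d((-6, -21), (12, 23)) = 47.5395
d((-6, -21), (-5, 7)) = 28.0179
d((-6, -21), (-9, 30)) = 51.0882
d((-2, -18), (12, 23)) = 43.3244
d((-2, -18), (-5, 7)) = 25.1794
d((-2, -18), (-9, 30)) = 48.5077
d((12, 23), (-5, 7)) = 23.3452
d((12, 23), (-9, 30)) = 22.1359
d((-5, 7), (-9, 30)) = 23.3452

Closest pair: (-6, -21) and (-2, -18) with distance 5.0

The closest pair is (-6, -21) and (-2, -18) with Euclidean distance 5.0. For 9 points, brute-force pairwise comparison is shown above. For large n, the divide-and-conquer algorithm (sort by x, recurse on halves, check the dividing strip) achieves O(n log n).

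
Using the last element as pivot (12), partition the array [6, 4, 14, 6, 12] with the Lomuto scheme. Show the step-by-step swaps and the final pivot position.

Lomuto partition with pivot = 12:

Initial array: [6, 4, 14, 6, 12]

arr[0]=6 <= 12: swap with position 0, array becomes [6, 4, 14, 6, 12]
arr[1]=4 <= 12: swap with position 1, array becomes [6, 4, 14, 6, 12]
arr[2]=14 > 12: no swap
arr[3]=6 <= 12: swap with position 2, array becomes [6, 4, 6, 14, 12]

Place pivot at position 3: [6, 4, 6, 12, 14]
Pivot position: 3

After partitioning with pivot 12, the array becomes [6, 4, 6, 12, 14]. The pivot is placed at index 3. All elements to the left of the pivot are <= 12, and all elements to the right are > 12.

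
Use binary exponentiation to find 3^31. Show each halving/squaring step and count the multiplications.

Computing 3^31 by squaring (build up from 3^1; each line after the first costs one multiplication):

3^1 = 3
3^2 = (3^1)^2 = 3^2 = 9
3^3 = 3 * 3^2 = 3 * 9 = 27
3^6 = (3^3)^2 = 27^2 = 729
3^7 = 3 * 3^6 = 3 * 729 = 2187
3^14 = (3^7)^2 = 2187^2 = 4782969
3^15 = 3 * 3^14 = 3 * 4782969 = 14348907
3^30 = (3^15)^2 = 14348907^2 = 205891132094649
3^31 = 3 * 3^30 = 3 * 205891132094649 = 617673396283947

Result: 617673396283947
Multiplications needed: 8 (8 lines after 3^1)

3^31 = 617673396283947. Using exponentiation by squaring, this requires 8 multiplications. The key idea: if the exponent is even, square the half-power; if odd, multiply by the base once.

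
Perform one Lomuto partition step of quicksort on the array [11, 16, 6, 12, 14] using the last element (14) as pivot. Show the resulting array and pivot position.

Lomuto partition with pivot = 14:

Initial array: [11, 16, 6, 12, 14]

arr[0]=11 <= 14: swap with position 0, array becomes [11, 16, 6, 12, 14]
arr[1]=16 > 14: no swap
arr[2]=6 <= 14: swap with position 1, array becomes [11, 6, 16, 12, 14]
arr[3]=12 <= 14: swap with position 2, array becomes [11, 6, 12, 16, 14]

Place pivot at position 3: [11, 6, 12, 14, 16]
Pivot position: 3

After partitioning with pivot 14, the array becomes [11, 6, 12, 14, 16]. The pivot is placed at index 3. All elements to the left of the pivot are <= 14, and all elements to the right are > 14.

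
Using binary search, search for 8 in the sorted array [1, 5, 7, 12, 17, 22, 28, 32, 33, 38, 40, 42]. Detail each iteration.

Binary search for 8 in [1, 5, 7, 12, 17, 22, 28, 32, 33, 38, 40, 42]:

lo=0, hi=11, mid=5, arr[mid]=22 -> 22 > 8, search left half
lo=0, hi=4, mid=2, arr[mid]=7 -> 7 < 8, search right half
lo=3, hi=4, mid=3, arr[mid]=12 -> 12 > 8, search left half
lo=3 > hi=2, target 8 not found

Binary search determines that 8 is not in the array after 3 comparisons. The search space was exhausted without finding the target.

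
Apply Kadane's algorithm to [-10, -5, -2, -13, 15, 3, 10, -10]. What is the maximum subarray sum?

Using Kadane's algorithm on [-10, -5, -2, -13, 15, 3, 10, -10]:

Scanning through the array:
Position 1 (value -5): max_ending_here = -5, max_so_far = -5
Position 2 (value -2): max_ending_here = -2, max_so_far = -2
Position 3 (value -13): max_ending_here = -13, max_so_far = -2
Position 4 (value 15): max_ending_here = 15, max_so_far = 15
Position 5 (value 3): max_ending_here = 18, max_so_far = 18
Position 6 (value 10): max_ending_here = 28, max_so_far = 28
Position 7 (value -10): max_ending_here = 18, max_so_far = 28

Maximum subarray: [15, 3, 10]
Maximum sum: 28

The maximum subarray is [15, 3, 10] with sum 28. This subarray runs from index 4 to index 6.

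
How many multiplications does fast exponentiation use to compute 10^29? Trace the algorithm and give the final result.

Computing 10^29 by squaring (build up from 10^1; each line after the first costs one multiplication):

10^1 = 10
10^2 = (10^1)^2 = 10^2 = 100
10^3 = 10 * 10^2 = 10 * 100 = 1000
10^6 = (10^3)^2 = 1000^2 = 1000000
10^7 = 10 * 10^6 = 10 * 1000000 = 10000000
10^14 = (10^7)^2 = 10000000^2 = 100000000000000
10^28 = (10^14)^2 = 100000000000000^2 = 10000000000000000000000000000
10^29 = 10 * 10^28 = 10 * 10000000000000000000000000000 = 100000000000000000000000000000

Result: 100000000000000000000000000000
Multiplications needed: 7 (7 lines after 10^1)

10^29 = 100000000000000000000000000000. Using exponentiation by squaring, this requires 7 multiplications. The key idea: if the exponent is even, square the half-power; if odd, multiply by the base once.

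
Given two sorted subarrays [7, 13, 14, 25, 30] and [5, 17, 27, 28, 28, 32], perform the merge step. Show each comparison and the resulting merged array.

Merging process:

Compare 7 vs 5: take 5 from right. Merged: [5]
Compare 7 vs 17: take 7 from left. Merged: [5, 7]
Compare 13 vs 17: take 13 from left. Merged: [5, 7, 13]
Compare 14 vs 17: take 14 from left. Merged: [5, 7, 13, 14]
Compare 25 vs 17: take 17 from right. Merged: [5, 7, 13, 14, 17]
Compare 25 vs 27: take 25 from left. Merged: [5, 7, 13, 14, 17, 25]
Compare 30 vs 27: take 27 from right. Merged: [5, 7, 13, 14, 17, 25, 27]
Compare 30 vs 28: take 28 from right. Merged: [5, 7, 13, 14, 17, 25, 27, 28]
Compare 30 vs 28: take 28 from right. Merged: [5, 7, 13, 14, 17, 25, 27, 28, 28]
Compare 30 vs 32: take 30 from left. Merged: [5, 7, 13, 14, 17, 25, 27, 28, 28, 30]
Append remaining from right: [32]. Merged: [5, 7, 13, 14, 17, 25, 27, 28, 28, 30, 32]

Final merged array: [5, 7, 13, 14, 17, 25, 27, 28, 28, 30, 32]
Total comparisons: 10

The merged array is [5, 7, 13, 14, 17, 25, 27, 28, 28, 30, 32], requiring 10 comparisons. The merge step runs in O(n) time where n is the total number of elements.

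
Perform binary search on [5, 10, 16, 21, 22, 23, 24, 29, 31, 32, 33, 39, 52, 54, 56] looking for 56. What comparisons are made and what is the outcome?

Binary search for 56 in [5, 10, 16, 21, 22, 23, 24, 29, 31, 32, 33, 39, 52, 54, 56]:

lo=0, hi=14, mid=7, arr[mid]=29 -> 29 < 56, search right half
lo=8, hi=14, mid=11, arr[mid]=39 -> 39 < 56, search right half
lo=12, hi=14, mid=13, arr[mid]=54 -> 54 < 56, search right half
lo=14, hi=14, mid=14, arr[mid]=56 -> Found target at index 14!

Binary search finds 56 at index 14 after 4 comparisons. The search repeatedly halves the search space by comparing with the middle element.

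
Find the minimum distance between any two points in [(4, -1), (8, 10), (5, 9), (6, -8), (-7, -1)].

Computing all pairwise distances among 5 points:

d((4, -1), (8, 10)) = 11.7047
d((4, -1), (5, 9)) = 10.0499
d((4, -1), (6, -8)) = 7.2801
d((4, -1), (-7, -1)) = 11.0
d((8, 10), (5, 9)) = 3.1623 <-- minimum
d((8, 10), (6, -8)) = 18.1108
d((8, 10), (-7, -1)) = 18.6011
d((5, 9), (6, -8)) = 17.0294
d((5, 9), (-7, -1)) = 15.6205
d((6, -8), (-7, -1)) = 14.7648

Closest pair: (8, 10) and (5, 9) with distance 3.1623

The closest pair is (8, 10) and (5, 9) with Euclidean distance 3.1623. For 5 points, brute-force pairwise comparison is shown above. For large n, the divide-and-conquer algorithm (sort by x, recurse on halves, check the dividing strip) achieves O(n log n).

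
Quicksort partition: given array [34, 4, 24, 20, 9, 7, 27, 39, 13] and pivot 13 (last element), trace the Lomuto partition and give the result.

Lomuto partition with pivot = 13:

Initial array: [34, 4, 24, 20, 9, 7, 27, 39, 13]

arr[0]=34 > 13: no swap
arr[1]=4 <= 13: swap with position 0, array becomes [4, 34, 24, 20, 9, 7, 27, 39, 13]
arr[2]=24 > 13: no swap
arr[3]=20 > 13: no swap
arr[4]=9 <= 13: swap with position 1, array becomes [4, 9, 24, 20, 34, 7, 27, 39, 13]
arr[5]=7 <= 13: swap with position 2, array becomes [4, 9, 7, 20, 34, 24, 27, 39, 13]
arr[6]=27 > 13: no swap
arr[7]=39 > 13: no swap

Place pivot at position 3: [4, 9, 7, 13, 34, 24, 27, 39, 20]
Pivot position: 3

After partitioning with pivot 13, the array becomes [4, 9, 7, 13, 34, 24, 27, 39, 20]. The pivot is placed at index 3. All elements to the left of the pivot are <= 13, and all elements to the right are > 13.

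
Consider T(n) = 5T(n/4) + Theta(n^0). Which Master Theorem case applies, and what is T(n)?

Master Theorem for T(n) = 5T(n/4) + O(n^0):

a = 5, b = 4, c = 0
log_b(a) = log_4(5) = 1.1610

Case 1: c = 0 < log_4(5) = 1.1610
T(n) = O(n^(log_4 5))

For T(n) = 5T(n/4) + O(n^0): log_4(5) = 1.1610. This is Case 1 of the Master Theorem (c < log_b(a), work dominated by leaves), giving O(n^(log_4 5)).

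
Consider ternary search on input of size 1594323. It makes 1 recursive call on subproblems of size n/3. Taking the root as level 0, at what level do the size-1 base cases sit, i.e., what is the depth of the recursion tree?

For divide and conquer with division factor 3:

Problem sizes at each level:
Level 0: 1594323
Level 1: 531441
Level 2: 177147
Level 3: 59049
Level 4: 19683
Level 5: 6561
Level 6: 2187
Level 7: 729
Level 8: 243
Level 9: 81
Level 10: 27
Level 11: 9
Level 12: 3
Level 13: 1

The root is level 0 and the size-1 base case is level 13 (the tree spans levels 0 through 13, i.e. 14 levels counting the root), so the depth is the number of divisions: log_3(1594323) = 13

The recursion tree depth is log_3(1594323) = 13. At each level, the problem size is divided by 3, so it takes 13 divisions to reduce to a base case of size 1. The algorithm makes 1 recursive call at each level.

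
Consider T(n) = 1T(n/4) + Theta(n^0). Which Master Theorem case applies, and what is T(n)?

Master Theorem for T(n) = 1T(n/4) + O(n^0):

a = 1, b = 4, c = 0
log_b(a) = log_4(1) = 0.0000

Case 2: c = 0 = log_4(1) = 0.0000
T(n) = O(n^0 log n) = O(log n)

For T(n) = 1T(n/4) + O(n^0): log_4(1) = 0.0000. This is Case 2 of the Master Theorem (c = log_b(a), equal work at all levels), giving O(log n).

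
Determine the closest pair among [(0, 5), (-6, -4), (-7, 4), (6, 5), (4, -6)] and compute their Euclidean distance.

Computing all pairwise distances among 5 points:

d((0, 5), (-6, -4)) = 10.8167
d((0, 5), (-7, 4)) = 7.0711
d((0, 5), (6, 5)) = 6.0 <-- minimum
d((0, 5), (4, -6)) = 11.7047
d((-6, -4), (-7, 4)) = 8.0623
d((-6, -4), (6, 5)) = 15.0
d((-6, -4), (4, -6)) = 10.198
d((-7, 4), (6, 5)) = 13.0384
d((-7, 4), (4, -6)) = 14.8661
d((6, 5), (4, -6)) = 11.1803

Closest pair: (0, 5) and (6, 5) with distance 6.0

The closest pair is (0, 5) and (6, 5) with Euclidean distance 6.0. For 5 points, brute-force pairwise comparison is shown above. For large n, the divide-and-conquer algorithm (sort by x, recurse on halves, check the dividing strip) achieves O(n log n).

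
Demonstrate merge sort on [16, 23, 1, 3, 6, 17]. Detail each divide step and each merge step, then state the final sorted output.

Merge sort trace:

Split: [16, 23, 1, 3, 6, 17] -> [16, 23, 1] and [3, 6, 17]
  Split: [16, 23, 1] -> [16] and [23, 1]
    Split: [23, 1] -> [23] and [1]
    Merge: [23] + [1] -> [1, 23]
  Merge: [16] + [1, 23] -> [1, 16, 23]
  Split: [3, 6, 17] -> [3] and [6, 17]
    Split: [6, 17] -> [6] and [17]
    Merge: [6] + [17] -> [6, 17]
  Merge: [3] + [6, 17] -> [3, 6, 17]
Merge: [1, 16, 23] + [3, 6, 17] -> [1, 3, 6, 16, 17, 23]

Final sorted array: [1, 3, 6, 16, 17, 23]

The merge sort proceeds by recursively splitting the array and merging sorted halves.
After all merges, the sorted array is [1, 3, 6, 16, 17, 23].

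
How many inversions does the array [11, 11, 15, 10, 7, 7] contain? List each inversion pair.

Finding inversions in [11, 11, 15, 10, 7, 7]:

(0, 3): arr[0]=11 > arr[3]=10
(0, 4): arr[0]=11 > arr[4]=7
(0, 5): arr[0]=11 > arr[5]=7
(1, 3): arr[1]=11 > arr[3]=10
(1, 4): arr[1]=11 > arr[4]=7
(1, 5): arr[1]=11 > arr[5]=7
(2, 3): arr[2]=15 > arr[3]=10
(2, 4): arr[2]=15 > arr[4]=7
(2, 5): arr[2]=15 > arr[5]=7
(3, 4): arr[3]=10 > arr[4]=7
(3, 5): arr[3]=10 > arr[5]=7

Total inversions: 11

The array has 11 inversion(s): (0,3), (0,4), (0,5), (1,3), (1,4), (1,5), (2,3), (2,4), (2,5), (3,4), (3,5). Each pair (i,j) satisfies i < j and arr[i] > arr[j].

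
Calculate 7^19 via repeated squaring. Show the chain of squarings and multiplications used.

Computing 7^19 by squaring (build up from 7^1; each line after the first costs one multiplication):

7^1 = 7
7^2 = (7^1)^2 = 7^2 = 49
7^4 = (7^2)^2 = 49^2 = 2401
7^8 = (7^4)^2 = 2401^2 = 5764801
7^9 = 7 * 7^8 = 7 * 5764801 = 40353607
7^18 = (7^9)^2 = 40353607^2 = 1628413597910449
7^19 = 7 * 7^18 = 7 * 1628413597910449 = 11398895185373143

Result: 11398895185373143
Multiplications needed: 6 (6 lines after 7^1)

7^19 = 11398895185373143. Using exponentiation by squaring, this requires 6 multiplications. The key idea: if the exponent is even, square the half-power; if odd, multiply by the base once.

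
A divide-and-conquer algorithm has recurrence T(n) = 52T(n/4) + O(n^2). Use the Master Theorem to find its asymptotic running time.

Master Theorem for T(n) = 52T(n/4) + O(n^2):

a = 52, b = 4, c = 2
log_b(a) = log_4(52) = 2.8502

Case 1: c = 2 < log_4(52) = 2.8502
T(n) = O(n^(log_4 52))

For T(n) = 52T(n/4) + O(n^2): log_4(52) = 2.8502. This is Case 1 of the Master Theorem (c < log_b(a), work dominated by leaves), giving O(n^(log_4 52)).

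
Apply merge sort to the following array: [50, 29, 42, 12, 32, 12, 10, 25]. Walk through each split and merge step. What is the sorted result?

Merge sort trace:

Split: [50, 29, 42, 12, 32, 12, 10, 25] -> [50, 29, 42, 12] and [32, 12, 10, 25]
  Split: [50, 29, 42, 12] -> [50, 29] and [42, 12]
    Split: [50, 29] -> [50] and [29]
    Merge: [50] + [29] -> [29, 50]
    Split: [42, 12] -> [42] and [12]
    Merge: [42] + [12] -> [12, 42]
  Merge: [29, 50] + [12, 42] -> [12, 29, 42, 50]
  Split: [32, 12, 10, 25] -> [32, 12] and [10, 25]
    Split: [32, 12] -> [32] and [12]
    Merge: [32] + [12] -> [12, 32]
    Split: [10, 25] -> [10] and [25]
    Merge: [10] + [25] -> [10, 25]
  Merge: [12, 32] + [10, 25] -> [10, 12, 25, 32]
Merge: [12, 29, 42, 50] + [10, 12, 25, 32] -> [10, 12, 12, 25, 29, 32, 42, 50]

Final sorted array: [10, 12, 12, 25, 29, 32, 42, 50]

The merge sort proceeds by recursively splitting the array and merging sorted halves.
After all merges, the sorted array is [10, 12, 12, 25, 29, 32, 42, 50].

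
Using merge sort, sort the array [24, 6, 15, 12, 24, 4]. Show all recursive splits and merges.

Merge sort trace:

Split: [24, 6, 15, 12, 24, 4] -> [24, 6, 15] and [12, 24, 4]
  Split: [24, 6, 15] -> [24] and [6, 15]
    Split: [6, 15] -> [6] and [15]
    Merge: [6] + [15] -> [6, 15]
  Merge: [24] + [6, 15] -> [6, 15, 24]
  Split: [12, 24, 4] -> [12] and [24, 4]
    Split: [24, 4] -> [24] and [4]
    Merge: [24] + [4] -> [4, 24]
  Merge: [12] + [4, 24] -> [4, 12, 24]
Merge: [6, 15, 24] + [4, 12, 24] -> [4, 6, 12, 15, 24, 24]

Final sorted array: [4, 6, 12, 15, 24, 24]

The merge sort proceeds by recursively splitting the array and merging sorted halves.
After all merges, the sorted array is [4, 6, 12, 15, 24, 24].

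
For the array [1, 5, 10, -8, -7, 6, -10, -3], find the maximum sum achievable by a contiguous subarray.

Using Kadane's algorithm on [1, 5, 10, -8, -7, 6, -10, -3]:

Scanning through the array:
Position 1 (value 5): max_ending_here = 6, max_so_far = 6
Position 2 (value 10): max_ending_here = 16, max_so_far = 16
Position 3 (value -8): max_ending_here = 8, max_so_far = 16
Position 4 (value -7): max_ending_here = 1, max_so_far = 16
Position 5 (value 6): max_ending_here = 7, max_so_far = 16
Position 6 (value -10): max_ending_here = -3, max_so_far = 16
Position 7 (value -3): max_ending_here = -3, max_so_far = 16

Maximum subarray: [1, 5, 10]
Maximum sum: 16

The maximum subarray is [1, 5, 10] with sum 16. This subarray runs from index 0 to index 2.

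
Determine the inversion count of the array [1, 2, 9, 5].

Finding inversions in [1, 2, 9, 5]:

(2, 3): arr[2]=9 > arr[3]=5

Total inversions: 1

The array has 1 inversion(s): (2,3). Each pair (i,j) satisfies i < j and arr[i] > arr[j].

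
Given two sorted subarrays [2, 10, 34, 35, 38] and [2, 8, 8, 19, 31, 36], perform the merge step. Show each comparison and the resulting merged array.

Merging process:

Compare 2 vs 2: take 2 from left. Merged: [2]
Compare 10 vs 2: take 2 from right. Merged: [2, 2]
Compare 10 vs 8: take 8 from right. Merged: [2, 2, 8]
Compare 10 vs 8: take 8 from right. Merged: [2, 2, 8, 8]
Compare 10 vs 19: take 10 from left. Merged: [2, 2, 8, 8, 10]
Compare 34 vs 19: take 19 from right. Merged: [2, 2, 8, 8, 10, 19]
Compare 34 vs 31: take 31 from right. Merged: [2, 2, 8, 8, 10, 19, 31]
Compare 34 vs 36: take 34 from left. Merged: [2, 2, 8, 8, 10, 19, 31, 34]
Compare 35 vs 36: take 35 from left. Merged: [2, 2, 8, 8, 10, 19, 31, 34, 35]
Compare 38 vs 36: take 36 from right. Merged: [2, 2, 8, 8, 10, 19, 31, 34, 35, 36]
Append remaining from left: [38]. Merged: [2, 2, 8, 8, 10, 19, 31, 34, 35, 36, 38]

Final merged array: [2, 2, 8, 8, 10, 19, 31, 34, 35, 36, 38]
Total comparisons: 10

The merged array is [2, 2, 8, 8, 10, 19, 31, 34, 35, 36, 38], requiring 10 comparisons. The merge step runs in O(n) time where n is the total number of elements.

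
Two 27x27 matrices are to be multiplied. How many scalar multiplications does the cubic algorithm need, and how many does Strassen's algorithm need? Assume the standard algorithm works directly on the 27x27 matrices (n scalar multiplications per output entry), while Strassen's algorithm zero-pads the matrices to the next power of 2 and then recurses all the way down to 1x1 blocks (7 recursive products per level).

Matrix multiplication for 27x27 matrices:

Strassen's algorithm requires power-of-2 dimensions. Pad 27x27 to 32x32 (next power of 2).

Standard algorithm: 27^3 = 19683 multiplications
Strassen's algorithm: 7^(log2(32)) = 7^5 = 16807 multiplications
Savings: 19683 - 16807 = 2876 multiplications

Standard: 19683 multiplications (27^3). Strassen: 16807 multiplications (7^5, after padding to 32x32). Strassen reduces 8 recursive multiplications to 7 at each level.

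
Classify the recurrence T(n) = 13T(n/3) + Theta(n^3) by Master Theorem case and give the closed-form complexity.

Master Theorem for T(n) = 13T(n/3) + O(n^3):

a = 13, b = 3, c = 3
log_b(a) = log_3(13) = 2.3347

Case 3: c = 3 > log_3(13) = 2.3347
T(n) = O(n^3) = O(n^3)

For T(n) = 13T(n/3) + O(n^3): log_3(13) = 2.3347. This is Case 3 of the Master Theorem (c > log_b(a), work dominated by root), giving O(n^3).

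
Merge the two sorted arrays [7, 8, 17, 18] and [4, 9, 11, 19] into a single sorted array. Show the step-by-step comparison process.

Merging process:

Compare 7 vs 4: take 4 from right. Merged: [4]
Compare 7 vs 9: take 7 from left. Merged: [4, 7]
Compare 8 vs 9: take 8 from left. Merged: [4, 7, 8]
Compare 17 vs 9: take 9 from right. Merged: [4, 7, 8, 9]
Compare 17 vs 11: take 11 from right. Merged: [4, 7, 8, 9, 11]
Compare 17 vs 19: take 17 from left. Merged: [4, 7, 8, 9, 11, 17]
Compare 18 vs 19: take 18 from left. Merged: [4, 7, 8, 9, 11, 17, 18]
Append remaining from right: [19]. Merged: [4, 7, 8, 9, 11, 17, 18, 19]

Final merged array: [4, 7, 8, 9, 11, 17, 18, 19]
Total comparisons: 7

The merged array is [4, 7, 8, 9, 11, 17, 18, 19], requiring 7 comparisons. The merge step runs in O(n) time where n is the total number of elements.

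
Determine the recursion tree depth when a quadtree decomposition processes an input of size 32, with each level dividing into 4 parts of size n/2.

For divide and conquer with division factor 2:

Problem sizes at each level:
Level 0: 32
Level 1: 16
Level 2: 8
Level 3: 4
Level 4: 2
Level 5: 1

The root is level 0 and the size-1 base case is level 5 (the tree spans levels 0 through 5, i.e. 6 levels counting the root), so the depth is the number of divisions: log_2(32) = 5

The recursion tree depth is log_2(32) = 5. At each level, the problem size is divided by 2, so it takes 5 divisions to reduce to a base case of size 1. The algorithm makes 4 recursive calls at each level.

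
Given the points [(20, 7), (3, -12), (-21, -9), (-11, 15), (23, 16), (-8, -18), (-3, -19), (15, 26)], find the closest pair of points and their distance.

Computing all pairwise distances among 8 points:

d((20, 7), (3, -12)) = 25.4951
d((20, 7), (-21, -9)) = 44.0114
d((20, 7), (-11, 15)) = 32.0156
d((20, 7), (23, 16)) = 9.4868
d((20, 7), (-8, -18)) = 37.5366
d((20, 7), (-3, -19)) = 34.7131
d((20, 7), (15, 26)) = 19.6469
d((3, -12), (-21, -9)) = 24.1868
d((3, -12), (-11, 15)) = 30.4138
d((3, -12), (23, 16)) = 34.4093
d((3, -12), (-8, -18)) = 12.53
d((3, -12), (-3, -19)) = 9.2195
d((3, -12), (15, 26)) = 39.8497
d((-21, -9), (-11, 15)) = 26.0
d((-21, -9), (23, 16)) = 50.6063
d((-21, -9), (-8, -18)) = 15.8114
d((-21, -9), (-3, -19)) = 20.5913
d((-21, -9), (15, 26)) = 50.2096
d((-11, 15), (23, 16)) = 34.0147
d((-11, 15), (-8, -18)) = 33.1361
d((-11, 15), (-3, -19)) = 34.9285
d((-11, 15), (15, 26)) = 28.2312
d((23, 16), (-8, -18)) = 46.0109
d((23, 16), (-3, -19)) = 43.6005
d((23, 16), (15, 26)) = 12.8062
d((-8, -18), (-3, -19)) = 5.099 <-- minimum
d((-8, -18), (15, 26)) = 49.6488
d((-3, -19), (15, 26)) = 48.4665

Closest pair: (-8, -18) and (-3, -19) with distance 5.099

The closest pair is (-8, -18) and (-3, -19) with Euclidean distance 5.099. For 8 points, brute-force pairwise comparison is shown above. For large n, the divide-and-conquer algorithm (sort by x, recurse on halves, check the dividing strip) achieves O(n log n).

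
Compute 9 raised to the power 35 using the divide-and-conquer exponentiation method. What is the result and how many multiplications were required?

Computing 9^35 by squaring (build up from 9^1; each line after the first costs one multiplication):

9^1 = 9
9^2 = (9^1)^2 = 9^2 = 81
9^4 = (9^2)^2 = 81^2 = 6561
9^8 = (9^4)^2 = 6561^2 = 43046721
9^16 = (9^8)^2 = 43046721^2 = 1853020188851841
9^17 = 9 * 9^16 = 9 * 1853020188851841 = 16677181699666569
9^34 = (9^17)^2 = 16677181699666569^2 = 278128389443693511257285776231761
9^35 = 9 * 9^34 = 9 * 278128389443693511257285776231761 = 2503155504993241601315571986085849

Result: 2503155504993241601315571986085849
Multiplications needed: 7 (7 lines after 9^1)

9^35 = 2503155504993241601315571986085849. Using exponentiation by squaring, this requires 7 multiplications. The key idea: if the exponent is even, square the half-power; if odd, multiply by the base once.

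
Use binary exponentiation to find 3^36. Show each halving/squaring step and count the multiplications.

Computing 3^36 by squaring (build up from 3^1; each line after the first costs one multiplication):

3^1 = 3
3^2 = (3^1)^2 = 3^2 = 9
3^4 = (3^2)^2 = 9^2 = 81
3^8 = (3^4)^2 = 81^2 = 6561
3^9 = 3 * 3^8 = 3 * 6561 = 19683
3^18 = (3^9)^2 = 19683^2 = 387420489
3^36 = (3^18)^2 = 387420489^2 = 150094635296999121

Result: 150094635296999121
Multiplications needed: 6 (6 lines after 3^1)

3^36 = 150094635296999121. Using exponentiation by squaring, this requires 6 multiplications. The key idea: if the exponent is even, square the half-power; if odd, multiply by the base once.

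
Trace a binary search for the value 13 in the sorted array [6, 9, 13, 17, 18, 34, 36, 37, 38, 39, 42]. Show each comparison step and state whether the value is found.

Binary search for 13 in [6, 9, 13, 17, 18, 34, 36, 37, 38, 39, 42]:

lo=0, hi=10, mid=5, arr[mid]=34 -> 34 > 13, search left half
lo=0, hi=4, mid=2, arr[mid]=13 -> Found target at index 2!

Binary search finds 13 at index 2 after 2 comparisons. The search repeatedly halves the search space by comparing with the middle element.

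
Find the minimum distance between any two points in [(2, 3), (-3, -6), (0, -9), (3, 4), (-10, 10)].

Computing all pairwise distances among 5 points:

d((2, 3), (-3, -6)) = 10.2956
d((2, 3), (0, -9)) = 12.1655
d((2, 3), (3, 4)) = 1.4142 <-- minimum
d((2, 3), (-10, 10)) = 13.8924
d((-3, -6), (0, -9)) = 4.2426
d((-3, -6), (3, 4)) = 11.6619
d((-3, -6), (-10, 10)) = 17.4642
d((0, -9), (3, 4)) = 13.3417
d((0, -9), (-10, 10)) = 21.4709
d((3, 4), (-10, 10)) = 14.3178

Closest pair: (2, 3) and (3, 4) with distance 1.4142

The closest pair is (2, 3) and (3, 4) with Euclidean distance 1.4142. For 5 points, brute-force pairwise comparison is shown above. For large n, the divide-and-conquer algorithm (sort by x, recurse on halves, check the dividing strip) achieves O(n log n).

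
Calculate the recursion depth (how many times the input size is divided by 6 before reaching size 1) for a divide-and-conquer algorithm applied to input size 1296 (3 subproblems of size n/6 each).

For divide and conquer with division factor 6:

Problem sizes at each level:
Level 0: 1296
Level 1: 216
Level 2: 36
Level 3: 6
Level 4: 1

The root is level 0 and the size-1 base case is level 4 (the tree spans levels 0 through 4, i.e. 5 levels counting the root), so the depth is the number of divisions: log_6(1296) = 4

The recursion tree depth is log_6(1296) = 4. At each level, the problem size is divided by 6, so it takes 4 divisions to reduce to a base case of size 1. The algorithm makes 3 recursive calls at each level.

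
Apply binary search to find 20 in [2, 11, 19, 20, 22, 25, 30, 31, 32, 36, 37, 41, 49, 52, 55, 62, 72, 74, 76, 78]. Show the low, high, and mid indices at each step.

Binary search for 20 in [2, 11, 19, 20, 22, 25, 30, 31, 32, 36, 37, 41, 49, 52, 55, 62, 72, 74, 76, 78]:

lo=0, hi=19, mid=9, arr[mid]=36 -> 36 > 20, search left half
lo=0, hi=8, mid=4, arr[mid]=22 -> 22 > 20, search left half
lo=0, hi=3, mid=1, arr[mid]=11 -> 11 < 20, search right half
lo=2, hi=3, mid=2, arr[mid]=19 -> 19 < 20, search right half
lo=3, hi=3, mid=3, arr[mid]=20 -> Found target at index 3!

Binary search finds 20 at index 3 after 5 comparisons. The search repeatedly halves the search space by comparing with the middle element.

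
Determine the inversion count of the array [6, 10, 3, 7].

Finding inversions in [6, 10, 3, 7]:

(0, 2): arr[0]=6 > arr[2]=3
(1, 2): arr[1]=10 > arr[2]=3
(1, 3): arr[1]=10 > arr[3]=7

Total inversions: 3

The array has 3 inversion(s): (0,2), (1,2), (1,3). Each pair (i,j) satisfies i < j and arr[i] > arr[j].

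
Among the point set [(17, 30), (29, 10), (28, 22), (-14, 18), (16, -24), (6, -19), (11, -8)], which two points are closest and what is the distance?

Computing all pairwise distances among 7 points:

d((17, 30), (29, 10)) = 23.3238
d((17, 30), (28, 22)) = 13.6015
d((17, 30), (-14, 18)) = 33.2415
d((17, 30), (16, -24)) = 54.0093
d((17, 30), (6, -19)) = 50.2195
d((17, 30), (11, -8)) = 38.4708
d((29, 10), (28, 22)) = 12.0416
d((29, 10), (-14, 18)) = 43.7379
d((29, 10), (16, -24)) = 36.4005
d((29, 10), (6, -19)) = 37.0135
d((29, 10), (11, -8)) = 25.4558
d((28, 22), (-14, 18)) = 42.19
d((28, 22), (16, -24)) = 47.5395
d((28, 22), (6, -19)) = 46.5296
d((28, 22), (11, -8)) = 34.4819
d((-14, 18), (16, -24)) = 51.614
d((-14, 18), (6, -19)) = 42.0595
d((-14, 18), (11, -8)) = 36.0694
d((16, -24), (6, -19)) = 11.1803 <-- minimum
d((16, -24), (11, -8)) = 16.7631
d((6, -19), (11, -8)) = 12.083

Closest pair: (16, -24) and (6, -19) with distance 11.1803

The closest pair is (16, -24) and (6, -19) with Euclidean distance 11.1803. For 7 points, brute-force pairwise comparison is shown above. For large n, the divide-and-conquer algorithm (sort by x, recurse on halves, check the dividing strip) achieves O(n log n).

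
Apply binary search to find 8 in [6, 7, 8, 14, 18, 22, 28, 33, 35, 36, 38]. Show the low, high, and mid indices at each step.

Binary search for 8 in [6, 7, 8, 14, 18, 22, 28, 33, 35, 36, 38]:

lo=0, hi=10, mid=5, arr[mid]=22 -> 22 > 8, search left half
lo=0, hi=4, mid=2, arr[mid]=8 -> Found target at index 2!

Binary search finds 8 at index 2 after 2 comparisons. The search repeatedly halves the search space by comparing with the middle element.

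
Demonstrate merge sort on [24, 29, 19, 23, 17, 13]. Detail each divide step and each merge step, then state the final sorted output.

Merge sort trace:

Split: [24, 29, 19, 23, 17, 13] -> [24, 29, 19] and [23, 17, 13]
  Split: [24, 29, 19] -> [24] and [29, 19]
    Split: [29, 19] -> [29] and [19]
    Merge: [29] + [19] -> [19, 29]
  Merge: [24] + [19, 29] -> [19, 24, 29]
  Split: [23, 17, 13] -> [23] and [17, 13]
    Split: [17, 13] -> [17] and [13]
    Merge: [17] + [13] -> [13, 17]
  Merge: [23] + [13, 17] -> [13, 17, 23]
Merge: [19, 24, 29] + [13, 17, 23] -> [13, 17, 19, 23, 24, 29]

Final sorted array: [13, 17, 19, 23, 24, 29]

The merge sort proceeds by recursively splitting the array and merging sorted halves.
After all merges, the sorted array is [13, 17, 19, 23, 24, 29].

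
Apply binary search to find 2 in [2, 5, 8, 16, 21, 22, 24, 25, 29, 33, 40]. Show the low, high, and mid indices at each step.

Binary search for 2 in [2, 5, 8, 16, 21, 22, 24, 25, 29, 33, 40]:

lo=0, hi=10, mid=5, arr[mid]=22 -> 22 > 2, search left half
lo=0, hi=4, mid=2, arr[mid]=8 -> 8 > 2, search left half
lo=0, hi=1, mid=0, arr[mid]=2 -> Found target at index 0!

Binary search finds 2 at index 0 after 3 comparisons. The search repeatedly halves the search space by comparing with the middle element.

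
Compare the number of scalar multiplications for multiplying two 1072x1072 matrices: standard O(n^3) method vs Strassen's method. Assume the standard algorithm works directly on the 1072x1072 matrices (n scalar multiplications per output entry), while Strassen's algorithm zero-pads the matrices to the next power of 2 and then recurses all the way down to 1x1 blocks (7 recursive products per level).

Matrix multiplication for 1072x1072 matrices:

Strassen's algorithm requires power-of-2 dimensions. Pad 1072x1072 to 2048x2048 (next power of 2).

Standard algorithm: 1072^3 = 1231925248 multiplications
Strassen's algorithm: 7^(log2(2048)) = 7^11 = 1977326743 multiplications
Difference: 1231925248 - 1977326743 = -745401495 (Strassen uses MORE here due to padding overhead — for small or just-over-power-of-2 n, padding can outweigh the per-level savings)

Standard: 1231925248 multiplications (1072^3). Strassen: 1977326743 multiplications (7^11, after padding to 2048x2048). Strassen reduces 8 recursive multiplications to 7 at each level.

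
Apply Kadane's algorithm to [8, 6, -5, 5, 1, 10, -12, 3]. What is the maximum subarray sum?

Using Kadane's algorithm on [8, 6, -5, 5, 1, 10, -12, 3]:

Scanning through the array:
Position 1 (value 6): max_ending_here = 14, max_so_far = 14
Position 2 (value -5): max_ending_here = 9, max_so_far = 14
Position 3 (value 5): max_ending_here = 14, max_so_far = 14
Position 4 (value 1): max_ending_here = 15, max_so_far = 15
Position 5 (value 10): max_ending_here = 25, max_so_far = 25
Position 6 (value -12): max_ending_here = 13, max_so_far = 25
Position 7 (value 3): max_ending_here = 16, max_so_far = 25

Maximum subarray: [8, 6, -5, 5, 1, 10]
Maximum sum: 25

The maximum subarray is [8, 6, -5, 5, 1, 10] with sum 25. This subarray runs from index 0 to index 5.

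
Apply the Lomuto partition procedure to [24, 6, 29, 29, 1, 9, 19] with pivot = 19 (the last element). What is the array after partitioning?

Lomuto partition with pivot = 19:

Initial array: [24, 6, 29, 29, 1, 9, 19]

arr[0]=24 > 19: no swap
arr[1]=6 <= 19: swap with position 0, array becomes [6, 24, 29, 29, 1, 9, 19]
arr[2]=29 > 19: no swap
arr[3]=29 > 19: no swap
arr[4]=1 <= 19: swap with position 1, array becomes [6, 1, 29, 29, 24, 9, 19]
arr[5]=9 <= 19: swap with position 2, array becomes [6, 1, 9, 29, 24, 29, 19]

Place pivot at position 3: [6, 1, 9, 19, 24, 29, 29]
Pivot position: 3

After partitioning with pivot 19, the array becomes [6, 1, 9, 19, 24, 29, 29]. The pivot is placed at index 3. All elements to the left of the pivot are <= 19, and all elements to the right are > 19.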